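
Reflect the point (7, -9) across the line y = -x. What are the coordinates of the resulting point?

Reflection across line y = -x: (7, -9) → (9, -7)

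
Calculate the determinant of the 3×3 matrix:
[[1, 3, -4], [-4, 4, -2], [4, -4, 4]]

Expansion along first row:
det = 1·det([[4,-2],[-4,4]]) - 3·det([[-4,-2],[4,4]]) + -4·det([[-4,4],[4,-4]])
    = 1·(4·4 - -2·-4) - 3·(-4·4 - -2·4) + -4·(-4·-4 - 4·4)
    = 1·8 - 3·-8 + -4·0
    = 8 + 24 + 0 = 32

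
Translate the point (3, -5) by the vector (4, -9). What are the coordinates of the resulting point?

Translation by (4, -9) (homogeneous matrix [[1, 0, 4], [0, 1, -9], [0, 0, 1]]):
x' = 3 + 4 = 7
y' = -5 + -9 = -14
Result: (7, -14)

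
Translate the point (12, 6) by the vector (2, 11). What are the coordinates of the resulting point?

Translation by (2, 11) (homogeneous matrix [[1, 0, 2], [0, 1, 11], [0, 0, 1]]):
x' = 12 + 2 = 14
y' = 6 + 11 = 17
Result: (14, 17)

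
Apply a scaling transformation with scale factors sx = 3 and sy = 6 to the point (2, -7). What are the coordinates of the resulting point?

Scaling matrix:
[[3, 0], [0, 6]]
Result: (2 × 3, -7 × 6) = (6, -42)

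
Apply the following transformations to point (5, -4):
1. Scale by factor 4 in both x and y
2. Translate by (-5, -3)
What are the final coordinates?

Step 1: Scale (5, -4) by 4 → (20, -16)
Step 2: Translate by (-5, -3) → (15, -19)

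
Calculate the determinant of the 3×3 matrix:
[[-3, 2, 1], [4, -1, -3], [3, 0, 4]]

Expansion along first row:
det = -3·det([[-1,-3],[0,4]]) - 2·det([[4,-3],[3,4]]) + 1·det([[4,-1],[3,0]])
    = -3·(-1·4 - -3·0) - 2·(4·4 - -3·3) + 1·(4·0 - -1·3)
    = -3·-4 - 2·25 + 1·3
    = 12 + -50 + 3 = -35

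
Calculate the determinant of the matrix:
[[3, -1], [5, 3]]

For a 2×2 matrix [[a, b], [c, d]], det = ad - bc
det = (3)(3) - (-1)(5) = 9 - -5 = 14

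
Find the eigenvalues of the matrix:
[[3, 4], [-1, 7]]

Characteristic equation: det(A - λI) = 0
λ² - (trace)λ + (det) = 0
trace = 3 + 7 = 10, det = (3)(7) - (4)(-1) = 25
λ² - (10)λ + (25) = 0
λ = (10 ± √((10)² - 4·(25))) / 2 = (10 ± √0) / 2
Solving: λ = 5, 5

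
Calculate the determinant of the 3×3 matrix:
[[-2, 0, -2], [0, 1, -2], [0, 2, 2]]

Expansion along first row:
det = -2·det([[1,-2],[2,2]]) - 0·det([[0,-2],[0,2]]) + -2·det([[0,1],[0,2]])
    = -2·(1·2 - -2·2) - 0·(0·2 - -2·0) + -2·(0·2 - 1·0)
    = -2·6 - 0·0 + -2·0
    = -12 + 0 + 0 = -12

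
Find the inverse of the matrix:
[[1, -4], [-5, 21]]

For [[a,b],[c,d]], inverse = (1/det)·[[d,-b],[-c,a]]
det = (1)(21) - (-4)(-5) = 21 - 20 = 1
Inverse = [[21, 4], [5, 1]]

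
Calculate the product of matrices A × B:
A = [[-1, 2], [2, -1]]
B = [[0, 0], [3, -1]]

Matrix multiplication:
C[0][0] = -1×0 + 2×3 = 6
C[0][1] = -1×0 + 2×-1 = -2
C[1][0] = 2×0 + -1×3 = -3
C[1][1] = 2×0 + -1×-1 = 1
Result: [[6, -2], [-3, 1]]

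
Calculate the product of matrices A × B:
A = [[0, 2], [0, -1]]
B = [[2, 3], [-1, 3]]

Matrix multiplication:
C[0][0] = 0×2 + 2×-1 = -2
C[0][1] = 0×3 + 2×3 = 6
C[1][0] = 0×2 + -1×-1 = 1
C[1][1] = 0×3 + -1×3 = -3
Result: [[-2, 6], [1, -3]]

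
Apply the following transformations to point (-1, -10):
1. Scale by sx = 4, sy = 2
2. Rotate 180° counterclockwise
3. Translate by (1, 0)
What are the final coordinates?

Step 1: Scale → (-4, -20)
Step 2: Rotate 180° → (4, 20)
Step 3: Translate → (5, 20)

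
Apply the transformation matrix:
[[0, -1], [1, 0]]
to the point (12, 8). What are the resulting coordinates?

Matrix multiplication:
[[0, -1], [1, 0]] × [12, 8]ᵀ
= [(0)(12) + (-1)(8), (1)(12) + (0)(8)]ᵀ
= [-8, 12]ᵀ
Result: (-8, 12)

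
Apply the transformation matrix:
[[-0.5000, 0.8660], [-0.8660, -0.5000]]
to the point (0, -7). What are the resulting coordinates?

Matrix multiplication:
[[-0.5000, 0.8660], [-0.8660, -0.5000]] × [0, -7]ᵀ
= [(-0.5000)(0) + (0.8660)(-7), (-0.8660)(0) + (-0.5000)(-7)]ᵀ
= [-6.0620, 3.5000]ᵀ
Result: (-6.0620, 3.5000)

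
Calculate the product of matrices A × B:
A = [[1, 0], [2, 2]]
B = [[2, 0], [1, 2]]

Matrix multiplication:
C[0][0] = 1×2 + 0×1 = 2
C[0][1] = 1×0 + 0×2 = 0
C[1][0] = 2×2 + 2×1 = 6
C[1][1] = 2×0 + 2×2 = 4
Result: [[2, 0], [6, 4]]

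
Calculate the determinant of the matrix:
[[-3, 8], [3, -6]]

For a 2×2 matrix [[a, b], [c, d]], det = ad - bc
det = (-3)(-6) - (8)(3) = 18 - 24 = -6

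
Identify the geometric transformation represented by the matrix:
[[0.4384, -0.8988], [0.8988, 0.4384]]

This matrix represents: rotation by 64° counterclockwise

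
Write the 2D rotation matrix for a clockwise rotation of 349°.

Rotation matrix formula: [[cos θ, -sin θ], [sin θ, cos θ]]
A clockwise rotation by 349° is equivalent to a counterclockwise rotation by -349°.
For θ = -349°:
cos(-349°) = 0.9816
sin(-349°) = 0.1908
Result: [[0.9816, -0.1908], [0.1908, 0.9816]]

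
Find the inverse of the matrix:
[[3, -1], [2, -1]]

For [[a,b],[c,d]], inverse = (1/det)·[[d,-b],[-c,a]]
det = (3)(-1) - (-1)(2) = -3 - -2 = -1
Inverse = (1/-1)·[[-1, 1], [-2, 3]]
= [[1, -1], [2, -3]]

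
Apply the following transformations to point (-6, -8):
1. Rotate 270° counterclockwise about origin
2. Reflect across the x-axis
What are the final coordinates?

Step 1: Rotate 270° → (-8, 6)
Step 2: Reflect across x-axis → (-8, -6)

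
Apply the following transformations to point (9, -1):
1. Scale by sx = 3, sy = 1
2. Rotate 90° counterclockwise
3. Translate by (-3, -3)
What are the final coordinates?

Step 1: Scale → (27, -1)
Step 2: Rotate 90° → (1, 27)
Step 3: Translate → (-2, 24)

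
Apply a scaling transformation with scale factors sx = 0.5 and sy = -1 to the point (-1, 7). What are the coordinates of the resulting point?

Scaling matrix:
[[0.50, 0], [0, -1]]
Result: (-1 × 0.5, 7 × -1) = (-0.5, -7)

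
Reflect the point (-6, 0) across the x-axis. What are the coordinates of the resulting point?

Reflection across x-axis: (-6, 0) → (-6, 0)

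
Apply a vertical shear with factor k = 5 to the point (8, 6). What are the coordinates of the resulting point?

Shear matrix for vertical shear with factor k = 5:
[[1, 0], [5, 1]]
Result: (8, 6) → (8, 46)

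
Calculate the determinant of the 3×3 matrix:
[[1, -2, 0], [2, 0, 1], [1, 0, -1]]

Expansion along first row:
det = 1·det([[0,1],[0,-1]]) - -2·det([[2,1],[1,-1]]) + 0·det([[2,0],[1,0]])
    = 1·(0·-1 - 1·0) - -2·(2·-1 - 1·1) + 0·(2·0 - 0·1)
    = 1·0 - -2·-3 + 0·0
    = 0 + -6 + 0 = -6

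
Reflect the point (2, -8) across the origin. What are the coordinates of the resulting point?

Reflection across origin: (2, -8) → (-2, 8)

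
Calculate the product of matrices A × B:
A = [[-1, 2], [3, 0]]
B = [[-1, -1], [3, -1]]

Matrix multiplication:
C[0][0] = -1×-1 + 2×3 = 7
C[0][1] = -1×-1 + 2×-1 = -1
C[1][0] = 3×-1 + 0×3 = -3
C[1][1] = 3×-1 + 0×-1 = -3
Result: [[7, -1], [-3, -3]]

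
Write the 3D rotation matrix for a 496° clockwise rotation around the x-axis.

Rotation matrix for clockwise 496° around x-axis:
A clockwise rotation by 496° is a counterclockwise rotation by -496°.
cos(-496°) = -0.7193, sin(-496°) = -0.6947
Result: [[1, 0, 0], [0, -0.7193, 0.6947], [0, -0.6947, -0.7193]]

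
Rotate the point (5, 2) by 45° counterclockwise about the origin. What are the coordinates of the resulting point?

Rotation matrix for 45°: [[cos 45°, -sin 45°], [sin 45°, cos 45°]] ≈ [[0.707107, -0.707107], [0.707107, 0.707107]]
[[0.707107, -0.707107], [0.707107, 0.707107]] × [5, 2]ᵀ ≈ [2.1213, 4.9497]ᵀ
Result: (2.1213, 4.9497)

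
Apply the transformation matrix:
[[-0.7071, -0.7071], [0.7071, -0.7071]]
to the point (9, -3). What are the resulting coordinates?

Matrix multiplication:
[[-0.7071, -0.7071], [0.7071, -0.7071]] × [9, -3]ᵀ
= [(-0.7071)(9) + (-0.7071)(-3), (0.7071)(9) + (-0.7071)(-3)]ᵀ
= [-4.2426, 8.4852]ᵀ
Result: (-4.2426, 8.4852)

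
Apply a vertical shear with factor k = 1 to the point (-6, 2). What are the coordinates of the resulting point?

Shear matrix for vertical shear with factor k = 1:
[[1, 0], [1, 1]]
Result: (-6, 2) → (-6, -4)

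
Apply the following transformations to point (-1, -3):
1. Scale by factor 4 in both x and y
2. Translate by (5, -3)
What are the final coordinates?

Step 1: Scale (-1, -3) by 4 → (-4, -12)
Step 2: Translate by (5, -3) → (1, -15)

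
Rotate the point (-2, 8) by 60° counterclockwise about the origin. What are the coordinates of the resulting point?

Rotation matrix for 60°: [[cos 60°, -sin 60°], [sin 60°, cos 60°]] ≈ [[0.500000, -0.866025], [0.866025, 0.500000]]
[[0.500000, -0.866025], [0.866025, 0.500000]] × [-2, 8]ᵀ ≈ [-7.9282, 2.2679]ᵀ
Result: (-7.9282, 2.2679)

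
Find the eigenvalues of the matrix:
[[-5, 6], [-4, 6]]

Characteristic equation: det(A - λI) = 0
λ² - (trace)λ + (det) = 0
trace = -5 + 6 = 1, det = (-5)(6) - (6)(-4) = -6
λ² - (1)λ + (-6) = 0
λ = (1 ± √((1)² - 4·(-6))) / 2 = (1 ± √25) / 2
Solving: λ = -2, 3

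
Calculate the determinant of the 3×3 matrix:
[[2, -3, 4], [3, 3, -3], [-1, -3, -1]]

Expansion along first row:
det = 2·det([[3,-3],[-3,-1]]) - -3·det([[3,-3],[-1,-1]]) + 4·det([[3,3],[-1,-3]])
    = 2·(3·-1 - -3·-3) - -3·(3·-1 - -3·-1) + 4·(3·-3 - 3·-1)
    = 2·-12 - -3·-6 + 4·-6
    = -24 + -18 + -24 = -66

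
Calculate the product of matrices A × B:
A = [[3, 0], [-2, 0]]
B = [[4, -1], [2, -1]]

Matrix multiplication:
C[0][0] = 3×4 + 0×2 = 12
C[0][1] = 3×-1 + 0×-1 = -3
C[1][0] = -2×4 + 0×2 = -8
C[1][1] = -2×-1 + 0×-1 = 2
Result: [[12, -3], [-8, 2]]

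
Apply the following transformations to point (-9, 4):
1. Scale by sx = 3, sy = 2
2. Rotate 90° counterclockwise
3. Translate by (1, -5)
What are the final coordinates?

Step 1: Scale → (-27, 8)
Step 2: Rotate 90° → (-8, -27)
Step 3: Translate → (-7, -32)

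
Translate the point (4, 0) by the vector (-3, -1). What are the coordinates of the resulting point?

Translation by (-3, -1) (homogeneous matrix [[1, 0, -3], [0, 1, -1], [0, 0, 1]]):
x' = 4 + -3 = 1
y' = 0 + -1 = -1
Result: (1, -1)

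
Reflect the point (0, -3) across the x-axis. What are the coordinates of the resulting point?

Reflection across x-axis: (0, -3) → (0, 3)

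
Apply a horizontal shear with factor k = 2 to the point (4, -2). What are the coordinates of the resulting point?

Shear matrix for horizontal shear with factor k = 2:
[[1, 2], [0, 1]]
Result: (4, -2) → (0, -2)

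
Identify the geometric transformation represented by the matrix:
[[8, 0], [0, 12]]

This matrix represents: non-uniform scaling by sx = 8, sy = 12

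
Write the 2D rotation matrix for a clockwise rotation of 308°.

Rotation matrix formula: [[cos θ, -sin θ], [sin θ, cos θ]]
A clockwise rotation by 308° is equivalent to a counterclockwise rotation by -308°.
For θ = -308°:
cos(-308°) = 0.6157
sin(-308°) = 0.7880
Result: [[0.6157, -0.7880], [0.7880, 0.6157]]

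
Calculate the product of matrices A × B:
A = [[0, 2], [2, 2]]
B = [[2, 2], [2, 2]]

Matrix multiplication:
C[0][0] = 0×2 + 2×2 = 4
C[0][1] = 0×2 + 2×2 = 4
C[1][0] = 2×2 + 2×2 = 8
C[1][1] = 2×2 + 2×2 = 8
Result: [[4, 4], [8, 8]]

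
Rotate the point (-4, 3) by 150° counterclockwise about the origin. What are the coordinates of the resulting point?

Rotation matrix for 150°: [[cos 150°, -sin 150°], [sin 150°, cos 150°]] ≈ [[-0.866025, -0.500000], [0.500000, -0.866025]]
[[-0.866025, -0.500000], [0.500000, -0.866025]] × [-4, 3]ᵀ ≈ [1.9641, -4.5981]ᵀ
Result: (1.9641, -4.5981)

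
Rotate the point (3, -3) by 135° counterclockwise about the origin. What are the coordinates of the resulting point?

Rotation matrix for 135°: [[cos 135°, -sin 135°], [sin 135°, cos 135°]] ≈ [[-0.707107, -0.707107], [0.707107, -0.707107]]
[[-0.707107, -0.707107], [0.707107, -0.707107]] × [3, -3]ᵀ ≈ [0, 4.2426]ᵀ
Result: (0, 4.2426)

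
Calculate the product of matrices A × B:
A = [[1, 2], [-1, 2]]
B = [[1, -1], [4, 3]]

Matrix multiplication:
C[0][0] = 1×1 + 2×4 = 9
C[0][1] = 1×-1 + 2×3 = 5
C[1][0] = -1×1 + 2×4 = 7
C[1][1] = -1×-1 + 2×3 = 7
Result: [[9, 5], [7, 7]]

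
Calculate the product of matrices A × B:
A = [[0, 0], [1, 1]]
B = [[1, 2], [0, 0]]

Matrix multiplication:
C[0][0] = 0×1 + 0×0 = 0
C[0][1] = 0×2 + 0×0 = 0
C[1][0] = 1×1 + 1×0 = 1
C[1][1] = 1×2 + 1×0 = 2
Result: [[0, 0], [1, 2]]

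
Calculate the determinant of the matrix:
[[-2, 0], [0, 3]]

For a 2×2 matrix [[a, b], [c, d]], det = ad - bc
det = (-2)(3) - (0)(0) = -6 - 0 = -6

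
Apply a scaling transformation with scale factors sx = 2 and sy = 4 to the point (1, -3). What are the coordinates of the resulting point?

Scaling matrix:
[[2, 0], [0, 4]]
Result: (1 × 2, -3 × 4) = (2, -12)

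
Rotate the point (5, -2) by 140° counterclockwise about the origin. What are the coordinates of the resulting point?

Rotation matrix for 140°: [[cos 140°, -sin 140°], [sin 140°, cos 140°]] ≈ [[-0.766044, -0.642788], [0.642788, -0.766044]]
[[-0.766044, -0.642788], [0.642788, -0.766044]] × [5, -2]ᵀ ≈ [-2.5446, 4.7460]ᵀ
Result: (-2.5446, 4.7460)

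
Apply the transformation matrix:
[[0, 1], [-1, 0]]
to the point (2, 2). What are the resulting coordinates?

Matrix multiplication:
[[0, 1], [-1, 0]] × [2, 2]ᵀ
= [(0)(2) + (1)(2), (-1)(2) + (0)(2)]ᵀ
= [2, -2]ᵀ
Result: (2, -2)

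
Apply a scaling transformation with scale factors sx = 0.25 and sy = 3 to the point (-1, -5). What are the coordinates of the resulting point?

Scaling matrix:
[[0.25, 0], [0, 3]]
Result: (-1 × 0.25, -5 × 3) = (-0.25, -15)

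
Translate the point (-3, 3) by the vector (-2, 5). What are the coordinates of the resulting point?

Translation by (-2, 5) (homogeneous matrix [[1, 0, -2], [0, 1, 5], [0, 0, 1]]):
x' = -3 + -2 = -5
y' = 3 + 5 = 8
Result: (-5, 8)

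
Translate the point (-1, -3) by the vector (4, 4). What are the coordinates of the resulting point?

Translation by (4, 4) (homogeneous matrix [[1, 0, 4], [0, 1, 4], [0, 0, 1]]):
x' = -1 + 4 = 3
y' = -3 + 4 = 1
Result: (3, 1)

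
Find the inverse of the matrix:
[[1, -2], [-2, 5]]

For [[a,b],[c,d]], inverse = (1/det)·[[d,-b],[-c,a]]
det = (1)(5) - (-2)(-2) = 5 - 4 = 1
Inverse = [[5, 2], [2, 1]]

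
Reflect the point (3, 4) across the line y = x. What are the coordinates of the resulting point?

Reflection across line y = x: (3, 4) → (4, 3)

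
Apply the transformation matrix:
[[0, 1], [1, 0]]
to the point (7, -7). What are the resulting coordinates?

Matrix multiplication:
[[0, 1], [1, 0]] × [7, -7]ᵀ
= [(0)(7) + (1)(-7), (1)(7) + (0)(-7)]ᵀ
= [-7, 7]ᵀ
Result: (-7, 7)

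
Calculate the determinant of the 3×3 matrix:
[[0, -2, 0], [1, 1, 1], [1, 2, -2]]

Expansion along first row:
det = 0·det([[1,1],[2,-2]]) - -2·det([[1,1],[1,-2]]) + 0·det([[1,1],[1,2]])
    = 0·(1·-2 - 1·2) - -2·(1·-2 - 1·1) + 0·(1·2 - 1·1)
    = 0·-4 - -2·-3 + 0·1
    = 0 + -6 + 0 = -6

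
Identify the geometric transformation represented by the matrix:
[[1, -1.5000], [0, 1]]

This matrix represents: horizontal shear with factor -1.5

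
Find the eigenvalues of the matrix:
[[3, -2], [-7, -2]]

Characteristic equation: det(A - λI) = 0
λ² - (trace)λ + (det) = 0
trace = 3 + -2 = 1, det = (3)(-2) - (-2)(-7) = -20
λ² - (1)λ + (-20) = 0
λ = (1 ± √((1)² - 4·(-20))) / 2 = (1 ± √81) / 2
Solving: λ = -4, 5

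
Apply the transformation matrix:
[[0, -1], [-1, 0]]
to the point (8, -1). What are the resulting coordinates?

Matrix multiplication:
[[0, -1], [-1, 0]] × [8, -1]ᵀ
= [(0)(8) + (-1)(-1), (-1)(8) + (0)(-1)]ᵀ
= [1, -8]ᵀ
Result: (1, -8)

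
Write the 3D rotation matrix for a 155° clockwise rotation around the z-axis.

Rotation matrix for clockwise 155° around z-axis:
A clockwise rotation by 155° is a counterclockwise rotation by -155°.
cos(-155°) = -0.9063, sin(-155°) = -0.4226
Result: [[-0.9063, 0.4226, 0], [-0.4226, -0.9063, 0], [0, 0, 1]]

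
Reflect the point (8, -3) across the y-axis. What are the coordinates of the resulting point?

Reflection across y-axis: (8, -3) → (-8, -3)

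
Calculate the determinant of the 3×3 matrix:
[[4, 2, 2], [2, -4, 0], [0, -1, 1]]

Expansion along first row:
det = 4·det([[-4,0],[-1,1]]) - 2·det([[2,0],[0,1]]) + 2·det([[2,-4],[0,-1]])
    = 4·(-4·1 - 0·-1) - 2·(2·1 - 0·0) + 2·(2·-1 - -4·0)
    = 4·-4 - 2·2 + 2·-2
    = -16 + -4 + -4 = -24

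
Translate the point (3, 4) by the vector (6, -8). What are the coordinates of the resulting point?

Translation by (6, -8) (homogeneous matrix [[1, 0, 6], [0, 1, -8], [0, 0, 1]]):
x' = 3 + 6 = 9
y' = 4 + -8 = -4
Result: (9, -4)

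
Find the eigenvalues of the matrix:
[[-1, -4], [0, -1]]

Characteristic equation: det(A - λI) = 0
λ² - (trace)λ + (det) = 0
trace = -1 + -1 = -2, det = (-1)(-1) - (-4)(0) = 1
λ² - (-2)λ + (1) = 0
λ = (-2 ± √((-2)² - 4·(1))) / 2 = (-2 ± √0) / 2
Solving: λ = -1, -1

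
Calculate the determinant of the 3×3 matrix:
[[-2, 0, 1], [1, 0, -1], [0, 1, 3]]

Expansion along first row:
det = -2·det([[0,-1],[1,3]]) - 0·det([[1,-1],[0,3]]) + 1·det([[1,0],[0,1]])
    = -2·(0·3 - -1·1) - 0·(1·3 - -1·0) + 1·(1·1 - 0·0)
    = -2·1 - 0·3 + 1·1
    = -2 + 0 + 1 = -1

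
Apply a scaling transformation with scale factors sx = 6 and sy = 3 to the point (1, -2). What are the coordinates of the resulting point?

Scaling matrix:
[[6, 0], [0, 3]]
Result: (1 × 6, -2 × 3) = (6, -6)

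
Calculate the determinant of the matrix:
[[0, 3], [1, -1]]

For a 2×2 matrix [[a, b], [c, d]], det = ad - bc
det = (0)(-1) - (3)(1) = 0 - 3 = -3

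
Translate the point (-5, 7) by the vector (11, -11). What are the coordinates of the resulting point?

Translation by (11, -11) (homogeneous matrix [[1, 0, 11], [0, 1, -11], [0, 0, 1]]):
x' = -5 + 11 = 6
y' = 7 + -11 = -4
Result: (6, -4)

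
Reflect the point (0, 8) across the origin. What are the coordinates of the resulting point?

Reflection across origin: (0, 8) → (0, -8)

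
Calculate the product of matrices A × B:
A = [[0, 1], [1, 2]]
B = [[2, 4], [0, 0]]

Matrix multiplication:
C[0][0] = 0×2 + 1×0 = 0
C[0][1] = 0×4 + 1×0 = 0
C[1][0] = 1×2 + 2×0 = 2
C[1][1] = 1×4 + 2×0 = 4
Result: [[0, 0], [2, 4]]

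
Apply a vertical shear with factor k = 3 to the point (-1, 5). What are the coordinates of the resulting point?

Shear matrix for vertical shear with factor k = 3:
[[1, 0], [3, 1]]
Result: (-1, 5) → (-1, 2)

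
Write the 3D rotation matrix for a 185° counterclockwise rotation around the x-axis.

Rotation matrix for counterclockwise 185° around x-axis:
cos(185°) = -0.9962, sin(185°) = -0.0872
Result: [[1, 0, 0], [0, -0.9962, 0.0872], [0, -0.0872, -0.9962]]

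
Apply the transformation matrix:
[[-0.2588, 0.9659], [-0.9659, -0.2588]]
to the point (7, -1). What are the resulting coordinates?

Matrix multiplication:
[[-0.2588, 0.9659], [-0.9659, -0.2588]] × [7, -1]ᵀ
= [(-0.2588)(7) + (0.9659)(-1), (-0.9659)(7) + (-0.2588)(-1)]ᵀ
= [-2.7775, -6.5025]ᵀ
Result: (-2.7775, -6.5025)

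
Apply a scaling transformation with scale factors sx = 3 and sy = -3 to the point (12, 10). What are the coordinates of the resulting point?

Scaling matrix:
[[3, 0], [0, -3]]
Result: (12 × 3, 10 × -3) = (36, -30)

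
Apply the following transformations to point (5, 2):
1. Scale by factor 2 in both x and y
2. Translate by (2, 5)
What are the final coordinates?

Step 1: Scale (5, 2) by 2 → (10, 4)
Step 2: Translate by (2, 5) → (12, 9)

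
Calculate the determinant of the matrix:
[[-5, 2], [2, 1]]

For a 2×2 matrix [[a, b], [c, d]], det = ad - bc
det = (-5)(1) - (2)(2) = -5 - 4 = -9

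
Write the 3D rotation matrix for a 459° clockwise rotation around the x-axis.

Rotation matrix for clockwise 459° around x-axis:
A clockwise rotation by 459° is a counterclockwise rotation by -459°.
cos(-459°) = -0.1564, sin(-459°) = -0.9877
Result: [[1, 0, 0], [0, -0.1564, 0.9877], [0, -0.9877, -0.1564]]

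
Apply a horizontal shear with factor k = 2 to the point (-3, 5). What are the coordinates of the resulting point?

Shear matrix for horizontal shear with factor k = 2:
[[1, 2], [0, 1]]
Result: (-3, 5) → (7, 5)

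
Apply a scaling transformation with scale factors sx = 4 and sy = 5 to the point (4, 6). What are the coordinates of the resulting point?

Scaling matrix:
[[4, 0], [0, 5]]
Result: (4 × 4, 6 × 5) = (16, 30)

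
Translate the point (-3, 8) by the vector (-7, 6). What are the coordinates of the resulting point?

Translation by (-7, 6) (homogeneous matrix [[1, 0, -7], [0, 1, 6], [0, 0, 1]]):
x' = -3 + -7 = -10
y' = 8 + 6 = 14
Result: (-10, 14)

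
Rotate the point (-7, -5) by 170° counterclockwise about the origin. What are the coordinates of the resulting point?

Rotation matrix for 170°: [[cos 170°, -sin 170°], [sin 170°, cos 170°]] ≈ [[-0.984808, -0.173648], [0.173648, -0.984808]]
[[-0.984808, -0.173648], [0.173648, -0.984808]] × [-7, -5]ᵀ ≈ [7.7619, 3.7085]ᵀ
Result: (7.7619, 3.7085)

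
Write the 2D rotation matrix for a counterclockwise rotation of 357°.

Rotation matrix formula: [[cos θ, -sin θ], [sin θ, cos θ]]
For θ = 357°:
cos(357°) = 0.9986
sin(357°) = -0.0523
Result: [[0.9986, 0.0523], [-0.0523, 0.9986]]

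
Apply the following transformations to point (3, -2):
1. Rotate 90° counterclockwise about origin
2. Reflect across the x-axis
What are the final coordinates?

Step 1: Rotate 90° → (2, 3)
Step 2: Reflect across x-axis → (2, -3)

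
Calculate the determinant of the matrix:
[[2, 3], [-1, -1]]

For a 2×2 matrix [[a, b], [c, d]], det = ad - bc
det = (2)(-1) - (3)(-1) = -2 - -3 = 1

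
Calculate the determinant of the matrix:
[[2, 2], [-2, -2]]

For a 2×2 matrix [[a, b], [c, d]], det = ad - bc
det = (2)(-2) - (2)(-2) = -4 - -4 = 0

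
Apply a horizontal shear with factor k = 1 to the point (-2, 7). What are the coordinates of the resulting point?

Shear matrix for horizontal shear with factor k = 1:
[[1, 1], [0, 1]]
Result: (-2, 7) → (5, 7)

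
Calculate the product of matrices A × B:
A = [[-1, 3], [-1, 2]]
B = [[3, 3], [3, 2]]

Matrix multiplication:
C[0][0] = -1×3 + 3×3 = 6
C[0][1] = -1×3 + 3×2 = 3
C[1][0] = -1×3 + 2×3 = 3
C[1][1] = -1×3 + 2×2 = 1
Result: [[6, 3], [3, 1]]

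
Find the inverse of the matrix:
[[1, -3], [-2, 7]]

For [[a,b],[c,d]], inverse = (1/det)·[[d,-b],[-c,a]]
det = (1)(7) - (-3)(-2) = 7 - 6 = 1
Inverse = [[7, 3], [2, 1]]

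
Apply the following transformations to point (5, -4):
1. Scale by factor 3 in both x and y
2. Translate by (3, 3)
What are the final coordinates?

Step 1: Scale (5, -4) by 3 → (15, -12)
Step 2: Translate by (3, 3) → (18, -9)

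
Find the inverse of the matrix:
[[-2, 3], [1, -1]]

For [[a,b],[c,d]], inverse = (1/det)·[[d,-b],[-c,a]]
det = (-2)(-1) - (3)(1) = 2 - 3 = -1
Inverse = (1/-1)·[[-1, -3], [-1, -2]]
= [[1, 3], [1, 2]]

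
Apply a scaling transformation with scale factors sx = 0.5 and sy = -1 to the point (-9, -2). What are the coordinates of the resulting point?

Scaling matrix:
[[0.50, 0], [0, -1]]
Result: (-9 × 0.5, -2 × -1) = (-4.5, 2)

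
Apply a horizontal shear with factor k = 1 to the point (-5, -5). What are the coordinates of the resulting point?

Shear matrix for horizontal shear with factor k = 1:
[[1, 1], [0, 1]]
Result: (-5, -5) → (-10, -5)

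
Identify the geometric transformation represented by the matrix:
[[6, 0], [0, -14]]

This matrix represents: non-uniform scaling by sx = 6, sy = -14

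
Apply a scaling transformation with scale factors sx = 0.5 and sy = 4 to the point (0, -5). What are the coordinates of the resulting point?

Scaling matrix:
[[0.50, 0], [0, 4]]
Result: (0 × 0.5, -5 × 4) = (0, -20)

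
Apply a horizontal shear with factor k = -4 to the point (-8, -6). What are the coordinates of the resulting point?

Shear matrix for horizontal shear with factor k = -4:
[[1, -4], [0, 1]]
Result: (-8, -6) → (16, -6)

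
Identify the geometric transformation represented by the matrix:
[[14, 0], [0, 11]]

This matrix represents: non-uniform scaling by sx = 14, sy = 11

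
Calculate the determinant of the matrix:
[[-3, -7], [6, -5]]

For a 2×2 matrix [[a, b], [c, d]], det = ad - bc
det = (-3)(-5) - (-7)(6) = 15 - -42 = 57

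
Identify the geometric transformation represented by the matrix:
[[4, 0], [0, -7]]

This matrix represents: non-uniform scaling by sx = 4, sy = -7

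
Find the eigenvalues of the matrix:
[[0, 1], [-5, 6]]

Characteristic equation: det(A - λI) = 0
λ² - (trace)λ + (det) = 0
trace = 0 + 6 = 6, det = (0)(6) - (1)(-5) = 5
λ² - (6)λ + (5) = 0
λ = (6 ± √((6)² - 4·(5))) / 2 = (6 ± √16) / 2
Solving: λ = 1, 5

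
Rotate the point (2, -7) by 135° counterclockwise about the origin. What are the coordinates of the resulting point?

Rotation matrix for 135°: [[cos 135°, -sin 135°], [sin 135°, cos 135°]] ≈ [[-0.707107, -0.707107], [0.707107, -0.707107]]
[[-0.707107, -0.707107], [0.707107, -0.707107]] × [2, -7]ᵀ ≈ [3.5355, 6.3640]ᵀ
Result: (3.5355, 6.3640)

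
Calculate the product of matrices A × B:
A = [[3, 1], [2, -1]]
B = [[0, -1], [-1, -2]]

Matrix multiplication:
C[0][0] = 3×0 + 1×-1 = -1
C[0][1] = 3×-1 + 1×-2 = -5
C[1][0] = 2×0 + -1×-1 = 1
C[1][1] = 2×-1 + -1×-2 = 0
Result: [[-1, -5], [1, 0]]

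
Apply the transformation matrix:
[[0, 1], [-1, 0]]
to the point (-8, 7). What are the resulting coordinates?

Matrix multiplication:
[[0, 1], [-1, 0]] × [-8, 7]ᵀ
= [(0)(-8) + (1)(7), (-1)(-8) + (0)(7)]ᵀ
= [7, 8]ᵀ
Result: (7, 8)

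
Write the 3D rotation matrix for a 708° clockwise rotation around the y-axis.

Rotation matrix for clockwise 708° around y-axis:
A clockwise rotation by 708° is a counterclockwise rotation by -708°.
cos(-708°) = 0.9781, sin(-708°) = 0.2079
Result: [[0.9781, 0, 0.2079], [0, 1, 0], [-0.2079, 0, 0.9781]]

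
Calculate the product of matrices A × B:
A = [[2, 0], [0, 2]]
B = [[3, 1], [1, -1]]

Matrix multiplication:
C[0][0] = 2×3 + 0×1 = 6
C[0][1] = 2×1 + 0×-1 = 2
C[1][0] = 0×3 + 2×1 = 2
C[1][1] = 0×1 + 2×-1 = -2
Result: [[6, 2], [2, -2]]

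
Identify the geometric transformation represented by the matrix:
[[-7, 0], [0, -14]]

This matrix represents: non-uniform scaling by sx = -7, sy = -14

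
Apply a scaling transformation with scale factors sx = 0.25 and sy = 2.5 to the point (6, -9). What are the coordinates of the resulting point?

Scaling matrix:
[[0.25, 0], [0, 2.50]]
Result: (6 × 0.25, -9 × 2.5) = (1.5, -22.5)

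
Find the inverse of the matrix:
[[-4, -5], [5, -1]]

For [[a,b],[c,d]], inverse = (1/det)·[[d,-b],[-c,a]]
det = (-4)(-1) - (-5)(5) = 4 - -25 = 29
Inverse = (1/29)·[[-1, 5], [-5, -4]]
= [[-1/29, 5/29], [-5/29, -4/29]]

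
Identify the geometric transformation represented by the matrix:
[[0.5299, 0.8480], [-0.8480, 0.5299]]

This matrix represents: rotation by 302° counterclockwise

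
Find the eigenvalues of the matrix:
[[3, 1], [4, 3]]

Characteristic equation: det(A - λI) = 0
λ² - (trace)λ + (det) = 0
trace = 3 + 3 = 6, det = (3)(3) - (1)(4) = 5
λ² - (6)λ + (5) = 0
λ = (6 ± √((6)² - 4·(5))) / 2 = (6 ± √16) / 2
Solving: λ = 1, 5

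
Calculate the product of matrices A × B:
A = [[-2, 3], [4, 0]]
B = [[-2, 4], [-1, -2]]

Matrix multiplication:
C[0][0] = -2×-2 + 3×-1 = 1
C[0][1] = -2×4 + 3×-2 = -14
C[1][0] = 4×-2 + 0×-1 = -8
C[1][1] = 4×4 + 0×-2 = 16
Result: [[1, -14], [-8, 16]]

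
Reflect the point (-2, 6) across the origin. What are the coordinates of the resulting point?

Reflection across origin: (-2, 6) → (2, -6)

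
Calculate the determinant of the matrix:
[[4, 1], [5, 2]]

For a 2×2 matrix [[a, b], [c, d]], det = ad - bc
det = (4)(2) - (1)(5) = 8 - 5 = 3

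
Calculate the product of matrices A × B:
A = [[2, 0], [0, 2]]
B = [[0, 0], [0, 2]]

Matrix multiplication:
C[0][0] = 2×0 + 0×0 = 0
C[0][1] = 2×0 + 0×2 = 0
C[1][0] = 0×0 + 2×0 = 0
C[1][1] = 0×0 + 2×2 = 4
Result: [[0, 0], [0, 4]]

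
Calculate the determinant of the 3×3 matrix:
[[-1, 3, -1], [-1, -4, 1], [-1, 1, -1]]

Expansion along first row:
det = -1·det([[-4,1],[1,-1]]) - 3·det([[-1,1],[-1,-1]]) + -1·det([[-1,-4],[-1,1]])
    = -1·(-4·-1 - 1·1) - 3·(-1·-1 - 1·-1) + -1·(-1·1 - -4·-1)
    = -1·3 - 3·2 + -1·-5
    = -3 + -6 + 5 = -4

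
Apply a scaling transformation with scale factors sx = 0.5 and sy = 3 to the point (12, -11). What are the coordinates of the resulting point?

Scaling matrix:
[[0.50, 0], [0, 3]]
Result: (12 × 0.5, -11 × 3) = (6, -33)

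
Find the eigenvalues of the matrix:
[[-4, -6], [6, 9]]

Characteristic equation: det(A - λI) = 0
λ² - (trace)λ + (det) = 0
trace = -4 + 9 = 5, det = (-4)(9) - (-6)(6) = 0
λ² - (5)λ + (0) = 0
λ = (5 ± √((5)² - 4·(0))) / 2 = (5 ± √25) / 2
Solving: λ = 0, 5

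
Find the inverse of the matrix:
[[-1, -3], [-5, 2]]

For [[a,b],[c,d]], inverse = (1/det)·[[d,-b],[-c,a]]
det = (-1)(2) - (-3)(-5) = -2 - 15 = -17
Inverse = (1/-17)·[[2, 3], [5, -1]]
= [[-2/17, -3/17], [-5/17, 1/17]]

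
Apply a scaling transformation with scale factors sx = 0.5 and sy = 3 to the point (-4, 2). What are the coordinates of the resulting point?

Scaling matrix:
[[0.50, 0], [0, 3]]
Result: (-4 × 0.5, 2 × 3) = (-2, 6)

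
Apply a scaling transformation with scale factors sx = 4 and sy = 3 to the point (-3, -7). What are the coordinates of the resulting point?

Scaling matrix:
[[4, 0], [0, 3]]
Result: (-3 × 4, -7 × 3) = (-12, -21)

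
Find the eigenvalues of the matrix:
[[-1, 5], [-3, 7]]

Characteristic equation: det(A - λI) = 0
λ² - (trace)λ + (det) = 0
trace = -1 + 7 = 6, det = (-1)(7) - (5)(-3) = 8
λ² - (6)λ + (8) = 0
λ = (6 ± √((6)² - 4·(8))) / 2 = (6 ± √4) / 2
Solving: λ = 2, 4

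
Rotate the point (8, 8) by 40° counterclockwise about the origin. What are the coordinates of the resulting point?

Rotation matrix for 40°: [[cos 40°, -sin 40°], [sin 40°, cos 40°]] ≈ [[0.766044, -0.642788], [0.642788, 0.766044]]
[[0.766044, -0.642788], [0.642788, 0.766044]] × [8, 8]ᵀ ≈ [0.9861, 11.2707]ᵀ
Result: (0.9861, 11.2707)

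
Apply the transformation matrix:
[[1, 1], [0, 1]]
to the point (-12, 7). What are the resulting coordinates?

Matrix multiplication:
[[1, 1], [0, 1]] × [-12, 7]ᵀ
= [(1)(-12) + (1)(7), (0)(-12) + (1)(7)]ᵀ
= [-5, 7]ᵀ
Result: (-5, 7)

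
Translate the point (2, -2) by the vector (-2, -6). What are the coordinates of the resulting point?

Translation by (-2, -6) (homogeneous matrix [[1, 0, -2], [0, 1, -6], [0, 0, 1]]):
x' = 2 + -2 = 0
y' = -2 + -6 = -8
Result: (0, -8)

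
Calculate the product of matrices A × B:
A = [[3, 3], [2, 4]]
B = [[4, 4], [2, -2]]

Matrix multiplication:
C[0][0] = 3×4 + 3×2 = 18
C[0][1] = 3×4 + 3×-2 = 6
C[1][0] = 2×4 + 4×2 = 16
C[1][1] = 2×4 + 4×-2 = 0
Result: [[18, 6], [16, 0]]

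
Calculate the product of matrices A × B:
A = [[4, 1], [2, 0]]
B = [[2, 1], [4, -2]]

Matrix multiplication:
C[0][0] = 4×2 + 1×4 = 12
C[0][1] = 4×1 + 1×-2 = 2
C[1][0] = 2×2 + 0×4 = 4
C[1][1] = 2×1 + 0×-2 = 2
Result: [[12, 2], [4, 2]]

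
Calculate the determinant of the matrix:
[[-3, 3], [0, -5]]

For a 2×2 matrix [[a, b], [c, d]], det = ad - bc
det = (-3)(-5) - (3)(0) = 15 - 0 = 15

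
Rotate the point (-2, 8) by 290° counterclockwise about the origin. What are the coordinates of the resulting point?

Rotation matrix for 290°: [[cos 290°, -sin 290°], [sin 290°, cos 290°]] ≈ [[0.342020, 0.939693], [-0.939693, 0.342020]]
[[0.342020, 0.939693], [-0.939693, 0.342020]] × [-2, 8]ᵀ ≈ [6.8335, 4.6155]ᵀ
Result: (6.8335, 4.6155)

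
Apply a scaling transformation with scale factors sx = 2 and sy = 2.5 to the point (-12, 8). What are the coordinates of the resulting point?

Scaling matrix:
[[2, 0], [0, 2.50]]
Result: (-12 × 2, 8 × 2.5) = (-24, 20)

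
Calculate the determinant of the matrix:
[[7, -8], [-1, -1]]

For a 2×2 matrix [[a, b], [c, d]], det = ad - bc
det = (7)(-1) - (-8)(-1) = -7 - 8 = -15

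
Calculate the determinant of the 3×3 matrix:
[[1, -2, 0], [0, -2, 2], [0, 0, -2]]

Expansion along first row:
det = 1·det([[-2,2],[0,-2]]) - -2·det([[0,2],[0,-2]]) + 0·det([[0,-2],[0,0]])
    = 1·(-2·-2 - 2·0) - -2·(0·-2 - 2·0) + 0·(0·0 - -2·0)
    = 1·4 - -2·0 + 0·0
    = 4 + 0 + 0 = 4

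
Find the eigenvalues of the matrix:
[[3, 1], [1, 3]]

Characteristic equation: det(A - λI) = 0
λ² - (trace)λ + (det) = 0
trace = 3 + 3 = 6, det = (3)(3) - (1)(1) = 8
λ² - (6)λ + (8) = 0
λ = (6 ± √((6)² - 4·(8))) / 2 = (6 ± √4) / 2
Solving: λ = 2, 4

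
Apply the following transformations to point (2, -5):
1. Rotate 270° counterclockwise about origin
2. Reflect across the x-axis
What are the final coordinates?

Step 1: Rotate 270° → (-5, -2)
Step 2: Reflect across x-axis → (-5, 2)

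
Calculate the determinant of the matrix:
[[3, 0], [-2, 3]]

For a 2×2 matrix [[a, b], [c, d]], det = ad - bc
det = (3)(3) - (0)(-2) = 9 - 0 = 9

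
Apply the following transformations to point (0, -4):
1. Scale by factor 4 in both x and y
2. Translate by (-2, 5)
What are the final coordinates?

Step 1: Scale (0, -4) by 4 → (0, -16)
Step 2: Translate by (-2, 5) → (-2, -11)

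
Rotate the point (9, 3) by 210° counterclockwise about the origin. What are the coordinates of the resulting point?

Rotation matrix for 210°: [[cos 210°, -sin 210°], [sin 210°, cos 210°]] ≈ [[-0.866025, 0.500000], [-0.500000, -0.866025]]
[[-0.866025, 0.500000], [-0.500000, -0.866025]] × [9, 3]ᵀ ≈ [-6.2942, -7.0981]ᵀ
Result: (-6.2942, -7.0981)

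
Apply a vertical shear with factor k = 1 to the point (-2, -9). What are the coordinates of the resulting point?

Shear matrix for vertical shear with factor k = 1:
[[1, 0], [1, 1]]
Result: (-2, -9) → (-2, -11)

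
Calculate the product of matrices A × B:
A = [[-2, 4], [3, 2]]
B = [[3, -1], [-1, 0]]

Matrix multiplication:
C[0][0] = -2×3 + 4×-1 = -10
C[0][1] = -2×-1 + 4×0 = 2
C[1][0] = 3×3 + 2×-1 = 7
C[1][1] = 3×-1 + 2×0 = -3
Result: [[-10, 2], [7, -3]]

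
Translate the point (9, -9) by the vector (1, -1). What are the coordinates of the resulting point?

Translation by (1, -1) (homogeneous matrix [[1, 0, 1], [0, 1, -1], [0, 0, 1]]):
x' = 9 + 1 = 10
y' = -9 + -1 = -10
Result: (10, -10)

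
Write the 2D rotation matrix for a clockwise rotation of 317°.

Rotation matrix formula: [[cos θ, -sin θ], [sin θ, cos θ]]
A clockwise rotation by 317° is equivalent to a counterclockwise rotation by -317°.
For θ = -317°:
cos(-317°) = 0.7314
sin(-317°) = 0.6820
Result: [[0.7314, -0.6820], [0.6820, 0.7314]]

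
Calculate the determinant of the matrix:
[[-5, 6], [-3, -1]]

For a 2×2 matrix [[a, b], [c, d]], det = ad - bc
det = (-5)(-1) - (6)(-3) = 5 - -18 = 23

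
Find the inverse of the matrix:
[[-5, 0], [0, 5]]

For [[a,b],[c,d]], inverse = (1/det)·[[d,-b],[-c,a]]
det = (-5)(5) - (0)(0) = -25 - 0 = -25
Inverse = (1/-25)·[[5, 0], [0, -5]]
= [[-1/5, 0], [0, 1/5]]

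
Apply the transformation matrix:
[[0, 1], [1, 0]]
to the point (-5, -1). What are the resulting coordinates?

Matrix multiplication:
[[0, 1], [1, 0]] × [-5, -1]ᵀ
= [(0)(-5) + (1)(-1), (1)(-5) + (0)(-1)]ᵀ
= [-1, -5]ᵀ
Result: (-1, -5)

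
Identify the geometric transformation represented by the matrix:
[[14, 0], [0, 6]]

This matrix represents: non-uniform scaling by sx = 14, sy = 6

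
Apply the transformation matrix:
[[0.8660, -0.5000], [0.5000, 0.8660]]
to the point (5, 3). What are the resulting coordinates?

Matrix multiplication:
[[0.8660, -0.5000], [0.5000, 0.8660]] × [5, 3]ᵀ
= [(0.8660)(5) + (-0.5000)(3), (0.5000)(5) + (0.8660)(3)]ᵀ
= [2.8300, 5.0980]ᵀ
Result: (2.8300, 5.0980)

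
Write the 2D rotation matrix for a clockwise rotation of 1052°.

Rotation matrix formula: [[cos θ, -sin θ], [sin θ, cos θ]]
A clockwise rotation by 1052° is equivalent to a counterclockwise rotation by -1052°.
For θ = -1052°:
cos(-1052°) = 0.8829
sin(-1052°) = 0.4695
Result: [[0.8829, -0.4695], [0.4695, 0.8829]]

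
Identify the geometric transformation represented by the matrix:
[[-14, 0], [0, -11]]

This matrix represents: non-uniform scaling by sx = -14, sy = -11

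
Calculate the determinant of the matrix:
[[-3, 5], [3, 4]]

For a 2×2 matrix [[a, b], [c, d]], det = ad - bc
det = (-3)(4) - (5)(3) = -12 - 15 = -27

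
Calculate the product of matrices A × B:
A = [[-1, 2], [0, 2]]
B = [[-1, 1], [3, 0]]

Matrix multiplication:
C[0][0] = -1×-1 + 2×3 = 7
C[0][1] = -1×1 + 2×0 = -1
C[1][0] = 0×-1 + 2×3 = 6
C[1][1] = 0×1 + 2×0 = 0
Result: [[7, -1], [6, 0]]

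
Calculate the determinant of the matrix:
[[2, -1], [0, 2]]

For a 2×2 matrix [[a, b], [c, d]], det = ad - bc
det = (2)(2) - (-1)(0) = 4 - 0 = 4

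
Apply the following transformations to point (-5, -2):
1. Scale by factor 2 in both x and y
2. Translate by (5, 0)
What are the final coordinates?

Step 1: Scale (-5, -2) by 2 → (-10, -4)
Step 2: Translate by (5, 0) → (-5, -4)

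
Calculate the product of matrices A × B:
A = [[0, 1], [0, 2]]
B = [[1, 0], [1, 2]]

Matrix multiplication:
C[0][0] = 0×1 + 1×1 = 1
C[0][1] = 0×0 + 1×2 = 2
C[1][0] = 0×1 + 2×1 = 2
C[1][1] = 0×0 + 2×2 = 4
Result: [[1, 2], [2, 4]]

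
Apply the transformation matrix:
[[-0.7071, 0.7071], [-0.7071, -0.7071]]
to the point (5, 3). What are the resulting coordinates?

Matrix multiplication:
[[-0.7071, 0.7071], [-0.7071, -0.7071]] × [5, 3]ᵀ
= [(-0.7071)(5) + (0.7071)(3), (-0.7071)(5) + (-0.7071)(3)]ᵀ
= [-1.4142, -5.6568]ᵀ
Result: (-1.4142, -5.6568)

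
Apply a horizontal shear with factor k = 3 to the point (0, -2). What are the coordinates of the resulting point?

Shear matrix for horizontal shear with factor k = 3:
[[1, 3], [0, 1]]
Result: (0, -2) → (-6, -2)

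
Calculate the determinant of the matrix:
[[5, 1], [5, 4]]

For a 2×2 matrix [[a, b], [c, d]], det = ad - bc
det = (5)(4) - (1)(5) = 20 - 5 = 15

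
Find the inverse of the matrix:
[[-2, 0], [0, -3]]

For [[a,b],[c,d]], inverse = (1/det)·[[d,-b],[-c,a]]
det = (-2)(-3) - (0)(0) = 6 - 0 = 6
Inverse = (1/6)·[[-3, 0], [0, -2]]
= [[-1/2, 0], [0, -1/3]]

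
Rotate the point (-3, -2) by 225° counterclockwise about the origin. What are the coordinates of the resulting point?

Rotation matrix for 225°: [[cos 225°, -sin 225°], [sin 225°, cos 225°]] ≈ [[-0.707107, 0.707107], [-0.707107, -0.707107]]
[[-0.707107, 0.707107], [-0.707107, -0.707107]] × [-3, -2]ᵀ ≈ [0.7071, 3.5355]ᵀ
Result: (0.7071, 3.5355)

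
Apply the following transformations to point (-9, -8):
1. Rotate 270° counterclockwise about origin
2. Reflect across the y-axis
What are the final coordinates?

Step 1: Rotate 270° → (-8, 9)
Step 2: Reflect across y-axis → (8, 9)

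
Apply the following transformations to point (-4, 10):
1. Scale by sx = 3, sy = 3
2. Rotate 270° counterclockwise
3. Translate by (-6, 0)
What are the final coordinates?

Step 1: Scale → (-12, 30)
Step 2: Rotate 270° → (30, 12)
Step 3: Translate → (24, 12)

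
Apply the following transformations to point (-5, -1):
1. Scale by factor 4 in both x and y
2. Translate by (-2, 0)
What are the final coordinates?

Step 1: Scale (-5, -1) by 4 → (-20, -4)
Step 2: Translate by (-2, 0) → (-22, -4)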